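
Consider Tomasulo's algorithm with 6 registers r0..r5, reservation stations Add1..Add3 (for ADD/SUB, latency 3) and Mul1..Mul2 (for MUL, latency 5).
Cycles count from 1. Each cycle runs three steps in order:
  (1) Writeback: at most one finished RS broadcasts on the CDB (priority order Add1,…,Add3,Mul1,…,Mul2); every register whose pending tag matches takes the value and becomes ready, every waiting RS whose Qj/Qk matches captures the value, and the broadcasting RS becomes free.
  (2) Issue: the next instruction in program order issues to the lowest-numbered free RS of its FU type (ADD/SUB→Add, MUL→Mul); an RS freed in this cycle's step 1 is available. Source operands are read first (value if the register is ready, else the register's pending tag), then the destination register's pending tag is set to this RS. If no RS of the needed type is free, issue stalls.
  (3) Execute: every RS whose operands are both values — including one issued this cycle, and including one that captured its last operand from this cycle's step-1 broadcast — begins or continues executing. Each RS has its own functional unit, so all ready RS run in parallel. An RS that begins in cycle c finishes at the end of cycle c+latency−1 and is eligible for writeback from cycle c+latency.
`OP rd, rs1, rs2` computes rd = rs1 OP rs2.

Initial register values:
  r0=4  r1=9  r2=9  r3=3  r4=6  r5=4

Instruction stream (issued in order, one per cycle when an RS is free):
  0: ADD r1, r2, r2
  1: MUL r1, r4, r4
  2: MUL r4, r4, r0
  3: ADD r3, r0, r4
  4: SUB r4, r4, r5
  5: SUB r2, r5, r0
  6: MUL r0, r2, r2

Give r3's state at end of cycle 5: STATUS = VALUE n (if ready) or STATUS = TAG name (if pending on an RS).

c1: issue ADD r1<-Add1 | r0:4,r1:Add1,r2:9,r3:3,r4:6,r5:4
c2: issue MUL r1<-Mul1 | r0:4,r1:Mul1,r2:9,r3:3,r4:6,r5:4
c3: issue MUL r4<-Mul2 | r0:4,r1:Mul1,r2:9,r3:3,r4:Mul2,r5:4
c4: CDB Add1=18; issue ADD r3<-Add1 | r0:4,r1:Mul1,r2:9,r3:Add1,r4:Mul2,r5:4
c5: issue SUB r4<-Add2 | r0:4,r1:Mul1,r2:9,r3:Add1,r4:Add2,r5:4

STATUS = TAG Add1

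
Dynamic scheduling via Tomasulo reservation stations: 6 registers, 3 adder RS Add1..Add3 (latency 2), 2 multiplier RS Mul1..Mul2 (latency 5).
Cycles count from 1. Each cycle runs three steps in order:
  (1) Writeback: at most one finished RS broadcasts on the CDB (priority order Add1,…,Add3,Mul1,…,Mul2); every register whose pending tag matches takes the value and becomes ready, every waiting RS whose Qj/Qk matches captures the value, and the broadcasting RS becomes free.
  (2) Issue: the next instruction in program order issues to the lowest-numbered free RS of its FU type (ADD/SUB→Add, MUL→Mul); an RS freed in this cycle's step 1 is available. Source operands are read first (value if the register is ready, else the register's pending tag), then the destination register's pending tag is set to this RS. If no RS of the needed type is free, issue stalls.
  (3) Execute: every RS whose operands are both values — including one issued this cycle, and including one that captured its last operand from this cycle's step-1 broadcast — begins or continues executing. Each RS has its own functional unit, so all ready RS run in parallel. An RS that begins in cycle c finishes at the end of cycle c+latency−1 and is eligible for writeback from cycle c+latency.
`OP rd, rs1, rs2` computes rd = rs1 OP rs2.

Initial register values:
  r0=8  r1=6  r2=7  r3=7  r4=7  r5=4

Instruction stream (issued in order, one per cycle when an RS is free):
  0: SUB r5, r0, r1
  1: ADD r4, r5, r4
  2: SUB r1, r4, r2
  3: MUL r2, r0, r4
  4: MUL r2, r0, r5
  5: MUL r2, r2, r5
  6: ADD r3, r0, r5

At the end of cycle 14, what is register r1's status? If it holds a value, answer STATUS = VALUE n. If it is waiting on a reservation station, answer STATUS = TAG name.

cycle 1: issue SUB r5<-Add1 // r0:8,r1:6,r2:7,r3:7,r4:7,r5:Add1
cycle 2: issue ADD r4<-Add2 // r0:8,r1:6,r2:7,r3:7,r4:Add2,r5:Add1
cycle 3: CDB Add1=2; issue SUB r1<-Add1 // r0:8,r1:Add1,r2:7,r3:7,r4:Add2,r5:2
cycle 4: issue MUL r2<-Mul1 // r0:8,r1:Add1,r2:Mul1,r3:7,r4:Add2,r5:2
cycle 5: CDB Add2=9; issue MUL r2<-Mul2 // r0:8,r1:Add1,r2:Mul2,r3:7,r4:9,r5:2
cycle 6: stall // r0:8,r1:Add1,r2:Mul2,r3:7,r4:9,r5:2
cycle 7: CDB Add1=2; stall // r0:8,r1:2,r2:Mul2,r3:7,r4:9,r5:2
cycle 8: stall // r0:8,r1:2,r2:Mul2,r3:7,r4:9,r5:2
cycle 9: stall // r0:8,r1:2,r2:Mul2,r3:7,r4:9,r5:2
cycle 10: CDB Mul1=72; issue MUL r2<-Mul1 // r0:8,r1:2,r2:Mul1,r3:7,r4:9,r5:2
cycle 11: CDB Mul2=16; issue ADD r3<-Add1 // r0:8,r1:2,r2:Mul1,r3:Add1,r4:9,r5:2
cycle 12: - // r0:8,r1:2,r2:Mul1,r3:Add1,r4:9,r5:2
cycle 13: CDB Add1=10 // r0:8,r1:2,r2:Mul1,r3:10,r4:9,r5:2
cycle 14: - // r0:8,r1:2,r2:Mul1,r3:10,r4:9,r5:2

STATUS = VALUE 2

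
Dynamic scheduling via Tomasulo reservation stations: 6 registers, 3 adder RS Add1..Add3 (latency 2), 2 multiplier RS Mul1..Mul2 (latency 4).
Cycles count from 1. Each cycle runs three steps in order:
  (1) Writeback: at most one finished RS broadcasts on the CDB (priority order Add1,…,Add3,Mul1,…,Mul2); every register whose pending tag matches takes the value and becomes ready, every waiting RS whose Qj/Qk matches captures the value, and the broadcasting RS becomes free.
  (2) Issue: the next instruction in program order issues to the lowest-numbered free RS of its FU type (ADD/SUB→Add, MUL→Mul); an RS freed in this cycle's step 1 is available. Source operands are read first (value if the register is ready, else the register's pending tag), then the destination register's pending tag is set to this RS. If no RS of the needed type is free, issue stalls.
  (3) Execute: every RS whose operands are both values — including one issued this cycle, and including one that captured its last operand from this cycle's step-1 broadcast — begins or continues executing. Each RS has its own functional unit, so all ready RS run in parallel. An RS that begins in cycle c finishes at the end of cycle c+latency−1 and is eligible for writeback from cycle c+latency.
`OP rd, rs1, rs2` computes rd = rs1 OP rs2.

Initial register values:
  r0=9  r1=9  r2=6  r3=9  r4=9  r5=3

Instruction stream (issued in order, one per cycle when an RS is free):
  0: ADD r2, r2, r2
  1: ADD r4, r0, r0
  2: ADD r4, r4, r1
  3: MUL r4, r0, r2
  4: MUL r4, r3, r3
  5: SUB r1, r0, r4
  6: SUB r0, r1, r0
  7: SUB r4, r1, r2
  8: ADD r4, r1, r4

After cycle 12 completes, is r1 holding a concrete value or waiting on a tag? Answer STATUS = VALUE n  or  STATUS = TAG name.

c1: issue ADD r2<-Add1 | r0:9,r1:9,r2:Add1,r3:9,r4:9,r5:3
c2: issue ADD r4<-Add2 | r0:9,r1:9,r2:Add1,r3:9,r4:Add2,r5:3
c3: CDB Add1=12; issue ADD r4<-Add1 | r0:9,r1:9,r2:12,r3:9,r4:Add1,r5:3
c4: CDB Add2=18; issue MUL r4<-Mul1 | r0:9,r1:9,r2:12,r3:9,r4:Mul1,r5:3
c5: issue MUL r4<-Mul2 | r0:9,r1:9,r2:12,r3:9,r4:Mul2,r5:3
c6: CDB Add1=27; issue SUB r1<-Add1 | r0:9,r1:Add1,r2:12,r3:9,r4:Mul2,r5:3
c7: issue SUB r0<-Add2 | r0:Add2,r1:Add1,r2:12,r3:9,r4:Mul2,r5:3
c8: CDB Mul1=108; issue SUB r4<-Add3 | r0:Add2,r1:Add1,r2:12,r3:9,r4:Add3,r5:3
c9: CDB Mul2=81; stall | r0:Add2,r1:Add1,r2:12,r3:9,r4:Add3,r5:3
c10: stall | r0:Add2,r1:Add1,r2:12,r3:9,r4:Add3,r5:3
c11: CDB Add1=-72; issue ADD r4<-Add1 | r0:Add2,r1:-72,r2:12,r3:9,r4:Add1,r5:3
c12: - | r0:Add2,r1:-72,r2:12,r3:9,r4:Add1,r5:3

STATUS = VALUE -72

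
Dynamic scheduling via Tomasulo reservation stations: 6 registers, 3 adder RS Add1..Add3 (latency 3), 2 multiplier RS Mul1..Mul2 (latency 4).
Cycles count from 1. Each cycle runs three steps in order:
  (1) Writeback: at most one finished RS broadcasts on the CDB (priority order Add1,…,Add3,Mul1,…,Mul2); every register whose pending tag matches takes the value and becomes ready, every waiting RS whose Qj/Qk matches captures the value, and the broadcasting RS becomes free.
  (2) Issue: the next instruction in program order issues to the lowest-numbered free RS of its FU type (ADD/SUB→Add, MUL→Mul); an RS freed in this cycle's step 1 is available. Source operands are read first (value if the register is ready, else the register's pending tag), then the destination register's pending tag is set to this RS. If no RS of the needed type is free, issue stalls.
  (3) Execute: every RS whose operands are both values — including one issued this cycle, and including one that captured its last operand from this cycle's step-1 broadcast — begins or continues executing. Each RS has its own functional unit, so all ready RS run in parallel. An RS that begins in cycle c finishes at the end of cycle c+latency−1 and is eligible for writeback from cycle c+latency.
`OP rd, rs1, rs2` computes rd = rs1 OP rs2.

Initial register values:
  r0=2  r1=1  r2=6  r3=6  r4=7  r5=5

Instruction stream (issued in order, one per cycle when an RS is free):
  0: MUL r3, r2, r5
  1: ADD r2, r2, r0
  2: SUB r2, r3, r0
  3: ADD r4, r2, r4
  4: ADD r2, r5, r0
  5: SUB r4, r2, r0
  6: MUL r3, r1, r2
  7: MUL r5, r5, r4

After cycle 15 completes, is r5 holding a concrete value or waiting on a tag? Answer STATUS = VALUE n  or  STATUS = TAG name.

STATUS = VALUE 25

c1: issue MUL r3<-Mul1 | r0:2,r1:1,r2:6,r3:Mul1,r4:7,r5:5
c2: issue ADD r2<-Add1 | r0:2,r1:1,r2:Add1,r3:Mul1,r4:7,r5:5
c3: issue SUB r2<-Add2 | r0:2,r1:1,r2:Add2,r3:Mul1,r4:7,r5:5
c4: issue ADD r4<-Add3 | r0:2,r1:1,r2:Add2,r3:Mul1,r4:Add3,r5:5
c5: CDB Add1=8; issue ADD r2<-Add1 | r0:2,r1:1,r2:Add1,r3:Mul1,r4:Add3,r5:5
c6: CDB Mul1=30; stall | r0:2,r1:1,r2:Add1,r3:30,r4:Add3,r5:5
c7: stall | r0:2,r1:1,r2:Add1,r3:30,r4:Add3,r5:5
c8: CDB Add1=7; issue SUB r4<-Add1 | r0:2,r1:1,r2:7,r3:30,r4:Add1,r5:5
c9: CDB Add2=28; issue MUL r3<-Mul1 | r0:2,r1:1,r2:7,r3:Mul1,r4:Add1,r5:5
c10: issue MUL r5<-Mul2 | r0:2,r1:1,r2:7,r3:Mul1,r4:Add1,r5:Mul2
c11: CDB Add1=5 | r0:2,r1:1,r2:7,r3:Mul1,r4:5,r5:Mul2
c12: CDB Add3=35 | r0:2,r1:1,r2:7,r3:Mul1,r4:5,r5:Mul2
c13: CDB Mul1=7 | r0:2,r1:1,r2:7,r3:7,r4:5,r5:Mul2
c14: - | r0:2,r1:1,r2:7,r3:7,r4:5,r5:Mul2
c15: CDB Mul2=25 | r0:2,r1:1,r2:7,r3:7,r4:5,r5:25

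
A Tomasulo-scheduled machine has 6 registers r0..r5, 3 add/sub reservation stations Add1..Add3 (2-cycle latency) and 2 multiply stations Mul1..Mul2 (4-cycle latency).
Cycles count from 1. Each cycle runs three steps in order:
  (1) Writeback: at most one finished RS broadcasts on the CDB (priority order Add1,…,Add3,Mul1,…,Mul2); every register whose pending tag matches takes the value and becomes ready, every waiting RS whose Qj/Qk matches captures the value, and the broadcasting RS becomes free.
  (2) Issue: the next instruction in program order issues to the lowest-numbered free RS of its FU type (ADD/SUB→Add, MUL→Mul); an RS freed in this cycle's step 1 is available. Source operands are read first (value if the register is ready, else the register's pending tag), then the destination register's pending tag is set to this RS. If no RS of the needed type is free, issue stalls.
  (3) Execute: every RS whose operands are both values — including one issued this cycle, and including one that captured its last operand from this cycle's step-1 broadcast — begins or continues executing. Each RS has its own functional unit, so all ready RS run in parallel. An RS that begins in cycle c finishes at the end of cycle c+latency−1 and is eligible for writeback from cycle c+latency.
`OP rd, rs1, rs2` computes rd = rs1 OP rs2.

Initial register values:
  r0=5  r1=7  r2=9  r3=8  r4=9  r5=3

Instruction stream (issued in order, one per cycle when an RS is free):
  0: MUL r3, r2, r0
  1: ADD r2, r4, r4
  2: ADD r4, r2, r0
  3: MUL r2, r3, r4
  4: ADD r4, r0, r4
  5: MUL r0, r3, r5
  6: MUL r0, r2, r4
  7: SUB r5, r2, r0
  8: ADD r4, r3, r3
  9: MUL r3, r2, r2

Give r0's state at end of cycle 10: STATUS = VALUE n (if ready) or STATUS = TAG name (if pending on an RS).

cycle 1: issue MUL r3<-Mul1 // r0:5,r1:7,r2:9,r3:Mul1,r4:9,r5:3
cycle 2: issue ADD r2<-Add1 // r0:5,r1:7,r2:Add1,r3:Mul1,r4:9,r5:3
cycle 3: issue ADD r4<-Add2 // r0:5,r1:7,r2:Add1,r3:Mul1,r4:Add2,r5:3
cycle 4: CDB Add1=18; issue MUL r2<-Mul2 // r0:5,r1:7,r2:Mul2,r3:Mul1,r4:Add2,r5:3
cycle 5: CDB Mul1=45; issue ADD r4<-Add1 // r0:5,r1:7,r2:Mul2,r3:45,r4:Add1,r5:3
cycle 6: CDB Add2=23; issue MUL r0<-Mul1 // r0:Mul1,r1:7,r2:Mul2,r3:45,r4:Add1,r5:3
cycle 7: stall // r0:Mul1,r1:7,r2:Mul2,r3:45,r4:Add1,r5:3
cycle 8: CDB Add1=28; stall // r0:Mul1,r1:7,r2:Mul2,r3:45,r4:28,r5:3
cycle 9: stall // r0:Mul1,r1:7,r2:Mul2,r3:45,r4:28,r5:3
cycle 10: CDB Mul1=135; issue MUL r0<-Mul1 // r0:Mul1,r1:7,r2:Mul2,r3:45,r4:28,r5:3

STATUS = TAG Mul1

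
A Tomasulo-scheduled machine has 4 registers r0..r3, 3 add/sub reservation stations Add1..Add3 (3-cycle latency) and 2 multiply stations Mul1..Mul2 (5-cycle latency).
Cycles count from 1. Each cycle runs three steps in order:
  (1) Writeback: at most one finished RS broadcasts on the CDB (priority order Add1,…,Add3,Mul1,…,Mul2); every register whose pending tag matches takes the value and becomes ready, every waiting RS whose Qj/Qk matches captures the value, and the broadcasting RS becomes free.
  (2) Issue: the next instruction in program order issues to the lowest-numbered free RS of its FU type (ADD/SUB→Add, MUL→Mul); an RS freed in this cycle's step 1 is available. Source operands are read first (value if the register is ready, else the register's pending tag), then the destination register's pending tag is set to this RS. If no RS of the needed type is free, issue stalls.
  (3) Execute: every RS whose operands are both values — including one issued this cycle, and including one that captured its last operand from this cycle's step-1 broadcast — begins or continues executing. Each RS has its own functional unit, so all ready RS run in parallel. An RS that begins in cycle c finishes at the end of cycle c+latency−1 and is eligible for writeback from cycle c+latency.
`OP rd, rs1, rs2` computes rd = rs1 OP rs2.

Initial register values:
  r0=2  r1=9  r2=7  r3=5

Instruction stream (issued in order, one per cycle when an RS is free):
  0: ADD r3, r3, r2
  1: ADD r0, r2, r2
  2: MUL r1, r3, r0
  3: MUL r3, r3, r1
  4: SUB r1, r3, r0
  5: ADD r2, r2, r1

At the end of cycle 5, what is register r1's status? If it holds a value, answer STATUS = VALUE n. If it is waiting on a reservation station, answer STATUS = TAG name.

STATUS = TAG Add1

  c1: issue ADD r3<-Add1  regs: r0:2,r1:9,r2:7,r3:Add1
  c2: issue ADD r0<-Add2  regs: r0:Add2,r1:9,r2:7,r3:Add1
  c3: issue MUL r1<-Mul1  regs: r0:Add2,r1:Mul1,r2:7,r3:Add1
  c4: CDB Add1=12; issue MUL r3<-Mul2  regs: r0:Add2,r1:Mul1,r2:7,r3:Mul2
  c5: CDB Add2=14; issue SUB r1<-Add1  regs: r0:14,r1:Add1,r2:7,r3:Mul2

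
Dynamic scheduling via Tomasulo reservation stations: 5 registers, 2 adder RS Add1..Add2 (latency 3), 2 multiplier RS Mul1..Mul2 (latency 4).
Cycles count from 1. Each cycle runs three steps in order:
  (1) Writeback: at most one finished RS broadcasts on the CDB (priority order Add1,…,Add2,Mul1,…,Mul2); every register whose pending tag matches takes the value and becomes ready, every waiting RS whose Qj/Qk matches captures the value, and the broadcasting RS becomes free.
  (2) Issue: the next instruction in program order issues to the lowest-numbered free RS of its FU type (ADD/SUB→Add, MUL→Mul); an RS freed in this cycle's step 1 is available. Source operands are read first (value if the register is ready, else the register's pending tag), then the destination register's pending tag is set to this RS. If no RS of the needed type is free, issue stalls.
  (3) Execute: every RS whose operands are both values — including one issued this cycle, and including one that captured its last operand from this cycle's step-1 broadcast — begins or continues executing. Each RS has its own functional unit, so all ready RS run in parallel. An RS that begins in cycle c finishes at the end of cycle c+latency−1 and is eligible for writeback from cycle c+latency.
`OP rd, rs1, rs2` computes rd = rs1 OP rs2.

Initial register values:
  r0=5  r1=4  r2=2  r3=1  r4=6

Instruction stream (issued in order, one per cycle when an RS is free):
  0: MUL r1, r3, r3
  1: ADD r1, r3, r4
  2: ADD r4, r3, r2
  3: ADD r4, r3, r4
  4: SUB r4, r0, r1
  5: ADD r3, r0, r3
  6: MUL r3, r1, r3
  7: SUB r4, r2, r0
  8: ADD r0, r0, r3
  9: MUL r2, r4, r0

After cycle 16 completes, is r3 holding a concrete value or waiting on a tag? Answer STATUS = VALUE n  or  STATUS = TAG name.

STATUS = VALUE 42

  c1: issue MUL r1<-Mul1  regs: r0:5,r1:Mul1,r2:2,r3:1,r4:6
  c2: issue ADD r1<-Add1  regs: r0:5,r1:Add1,r2:2,r3:1,r4:6
  c3: issue ADD r4<-Add2  regs: r0:5,r1:Add1,r2:2,r3:1,r4:Add2
  c4: stall  regs: r0:5,r1:Add1,r2:2,r3:1,r4:Add2
  c5: CDB Add1=7; issue ADD r4<-Add1  regs: r0:5,r1:7,r2:2,r3:1,r4:Add1
  c6: CDB Add2=3; issue SUB r4<-Add2  regs: r0:5,r1:7,r2:2,r3:1,r4:Add2
  c7: CDB Mul1=1; stall  regs: r0:5,r1:7,r2:2,r3:1,r4:Add2
  c8: stall  regs: r0:5,r1:7,r2:2,r3:1,r4:Add2
  c9: CDB Add1=4; issue ADD r3<-Add1  regs: r0:5,r1:7,r2:2,r3:Add1,r4:Add2
  c10: CDB Add2=-2; issue MUL r3<-Mul1  regs: r0:5,r1:7,r2:2,r3:Mul1,r4:-2
  c11: issue SUB r4<-Add2  regs: r0:5,r1:7,r2:2,r3:Mul1,r4:Add2
  c12: CDB Add1=6; issue ADD r0<-Add1  regs: r0:Add1,r1:7,r2:2,r3:Mul1,r4:Add2
  c13: issue MUL r2<-Mul2  regs: r0:Add1,r1:7,r2:Mul2,r3:Mul1,r4:Add2
  c14: CDB Add2=-3  regs: r0:Add1,r1:7,r2:Mul2,r3:Mul1,r4:-3
  c15: -  regs: r0:Add1,r1:7,r2:Mul2,r3:Mul1,r4:-3
  c16: CDB Mul1=42  regs: r0:Add1,r1:7,r2:Mul2,r3:42,r4:-3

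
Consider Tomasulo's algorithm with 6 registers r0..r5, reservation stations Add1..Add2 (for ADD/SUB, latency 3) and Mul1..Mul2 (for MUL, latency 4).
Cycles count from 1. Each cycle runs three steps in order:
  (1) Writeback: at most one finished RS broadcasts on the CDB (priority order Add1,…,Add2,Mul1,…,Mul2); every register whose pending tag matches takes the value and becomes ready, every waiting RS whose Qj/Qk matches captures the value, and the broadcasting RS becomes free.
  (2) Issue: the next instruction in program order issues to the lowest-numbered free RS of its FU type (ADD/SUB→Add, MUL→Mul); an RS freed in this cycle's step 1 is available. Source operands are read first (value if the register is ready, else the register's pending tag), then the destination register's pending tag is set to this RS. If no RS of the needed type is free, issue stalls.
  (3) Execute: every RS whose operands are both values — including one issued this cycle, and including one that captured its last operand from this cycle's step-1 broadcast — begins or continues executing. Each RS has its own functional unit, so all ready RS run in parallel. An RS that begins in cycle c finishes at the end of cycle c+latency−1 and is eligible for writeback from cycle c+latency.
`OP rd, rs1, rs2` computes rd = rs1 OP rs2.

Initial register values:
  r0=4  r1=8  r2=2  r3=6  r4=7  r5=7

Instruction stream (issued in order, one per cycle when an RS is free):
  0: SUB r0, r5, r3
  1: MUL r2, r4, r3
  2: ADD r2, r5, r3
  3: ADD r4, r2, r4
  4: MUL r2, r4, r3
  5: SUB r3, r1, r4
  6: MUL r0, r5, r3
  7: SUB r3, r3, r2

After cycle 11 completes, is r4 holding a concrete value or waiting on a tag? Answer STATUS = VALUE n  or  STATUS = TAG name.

c1: issue SUB r0<-Add1 | r0:Add1,r1:8,r2:2,r3:6,r4:7,r5:7
c2: issue MUL r2<-Mul1 | r0:Add1,r1:8,r2:Mul1,r3:6,r4:7,r5:7
c3: issue ADD r2<-Add2 | r0:Add1,r1:8,r2:Add2,r3:6,r4:7,r5:7
c4: CDB Add1=1; issue ADD r4<-Add1 | r0:1,r1:8,r2:Add2,r3:6,r4:Add1,r5:7
c5: issue MUL r2<-Mul2 | r0:1,r1:8,r2:Mul2,r3:6,r4:Add1,r5:7
c6: CDB Add2=13; issue SUB r3<-Add2 | r0:1,r1:8,r2:Mul2,r3:Add2,r4:Add1,r5:7
c7: CDB Mul1=42; issue MUL r0<-Mul1 | r0:Mul1,r1:8,r2:Mul2,r3:Add2,r4:Add1,r5:7
c8: stall | r0:Mul1,r1:8,r2:Mul2,r3:Add2,r4:Add1,r5:7
c9: CDB Add1=20; issue SUB r3<-Add1 | r0:Mul1,r1:8,r2:Mul2,r3:Add1,r4:20,r5:7
c10: - | r0:Mul1,r1:8,r2:Mul2,r3:Add1,r4:20,r5:7
c11: - | r0:Mul1,r1:8,r2:Mul2,r3:Add1,r4:20,r5:7

STATUS = VALUE 20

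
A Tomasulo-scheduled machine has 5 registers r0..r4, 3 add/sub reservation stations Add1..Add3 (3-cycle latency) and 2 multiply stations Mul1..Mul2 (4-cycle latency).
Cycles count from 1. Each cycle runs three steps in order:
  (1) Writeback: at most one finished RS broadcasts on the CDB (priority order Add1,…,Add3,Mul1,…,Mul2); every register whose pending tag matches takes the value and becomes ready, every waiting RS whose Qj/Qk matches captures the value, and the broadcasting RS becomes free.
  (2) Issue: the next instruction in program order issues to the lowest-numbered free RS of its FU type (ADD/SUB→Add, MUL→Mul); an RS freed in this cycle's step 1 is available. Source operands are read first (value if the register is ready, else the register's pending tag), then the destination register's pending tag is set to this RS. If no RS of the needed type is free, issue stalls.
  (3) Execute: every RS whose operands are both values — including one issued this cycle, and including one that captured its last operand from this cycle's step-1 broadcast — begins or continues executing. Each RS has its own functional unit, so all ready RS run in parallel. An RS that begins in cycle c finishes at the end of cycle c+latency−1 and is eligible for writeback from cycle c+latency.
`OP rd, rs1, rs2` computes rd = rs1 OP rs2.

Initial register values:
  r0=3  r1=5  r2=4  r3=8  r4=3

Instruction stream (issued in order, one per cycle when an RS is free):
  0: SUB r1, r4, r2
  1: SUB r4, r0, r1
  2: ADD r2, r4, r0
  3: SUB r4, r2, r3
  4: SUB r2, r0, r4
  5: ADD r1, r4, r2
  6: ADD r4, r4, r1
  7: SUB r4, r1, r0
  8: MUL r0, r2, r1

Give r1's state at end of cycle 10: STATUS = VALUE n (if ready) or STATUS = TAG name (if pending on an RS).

STATUS = TAG Add3

  c1: issue SUB r1<-Add1  regs: r0:3,r1:Add1,r2:4,r3:8,r4:3
  c2: issue SUB r4<-Add2  regs: r0:3,r1:Add1,r2:4,r3:8,r4:Add2
  c3: issue ADD r2<-Add3  regs: r0:3,r1:Add1,r2:Add3,r3:8,r4:Add2
  c4: CDB Add1=-1; issue SUB r4<-Add1  regs: r0:3,r1:-1,r2:Add3,r3:8,r4:Add1
  c5: stall  regs: r0:3,r1:-1,r2:Add3,r3:8,r4:Add1
  c6: stall  regs: r0:3,r1:-1,r2:Add3,r3:8,r4:Add1
  c7: CDB Add2=4; issue SUB r2<-Add2  regs: r0:3,r1:-1,r2:Add2,r3:8,r4:Add1
  c8: stall  regs: r0:3,r1:-1,r2:Add2,r3:8,r4:Add1
  c9: stall  regs: r0:3,r1:-1,r2:Add2,r3:8,r4:Add1
  c10: CDB Add3=7; issue ADD r1<-Add3  regs: r0:3,r1:Add3,r2:Add2,r3:8,r4:Add1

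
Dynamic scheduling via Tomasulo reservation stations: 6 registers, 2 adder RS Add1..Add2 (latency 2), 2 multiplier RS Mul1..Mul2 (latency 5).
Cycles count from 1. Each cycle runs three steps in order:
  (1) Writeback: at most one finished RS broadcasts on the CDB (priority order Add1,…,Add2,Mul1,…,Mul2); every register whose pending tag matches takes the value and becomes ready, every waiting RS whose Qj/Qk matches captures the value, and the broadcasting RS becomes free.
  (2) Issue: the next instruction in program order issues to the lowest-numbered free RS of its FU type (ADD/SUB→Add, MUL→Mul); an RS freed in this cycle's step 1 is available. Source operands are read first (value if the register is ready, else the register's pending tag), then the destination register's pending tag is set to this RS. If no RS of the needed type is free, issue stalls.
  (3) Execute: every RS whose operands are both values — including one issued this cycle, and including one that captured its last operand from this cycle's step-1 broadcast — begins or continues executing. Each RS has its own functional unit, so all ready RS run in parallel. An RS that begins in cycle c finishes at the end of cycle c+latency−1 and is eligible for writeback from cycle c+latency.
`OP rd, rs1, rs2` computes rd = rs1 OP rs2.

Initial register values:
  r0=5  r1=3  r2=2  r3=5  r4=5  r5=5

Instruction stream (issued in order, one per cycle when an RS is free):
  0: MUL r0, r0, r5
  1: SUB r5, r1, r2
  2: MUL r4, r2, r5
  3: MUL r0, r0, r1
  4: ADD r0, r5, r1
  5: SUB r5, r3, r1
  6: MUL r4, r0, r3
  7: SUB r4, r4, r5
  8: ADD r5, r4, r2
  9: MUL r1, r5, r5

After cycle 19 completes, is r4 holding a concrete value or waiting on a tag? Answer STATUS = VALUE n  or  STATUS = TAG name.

c1: issue MUL r0<-Mul1 | r0:Mul1,r1:3,r2:2,r3:5,r4:5,r5:5
c2: issue SUB r5<-Add1 | r0:Mul1,r1:3,r2:2,r3:5,r4:5,r5:Add1
c3: issue MUL r4<-Mul2 | r0:Mul1,r1:3,r2:2,r3:5,r4:Mul2,r5:Add1
c4: CDB Add1=1; stall | r0:Mul1,r1:3,r2:2,r3:5,r4:Mul2,r5:1
c5: stall | r0:Mul1,r1:3,r2:2,r3:5,r4:Mul2,r5:1
c6: CDB Mul1=25; issue MUL r0<-Mul1 | r0:Mul1,r1:3,r2:2,r3:5,r4:Mul2,r5:1
c7: issue ADD r0<-Add1 | r0:Add1,r1:3,r2:2,r3:5,r4:Mul2,r5:1
c8: issue SUB r5<-Add2 | r0:Add1,r1:3,r2:2,r3:5,r4:Mul2,r5:Add2
c9: CDB Add1=4; stall | r0:4,r1:3,r2:2,r3:5,r4:Mul2,r5:Add2
c10: CDB Add2=2; stall | r0:4,r1:3,r2:2,r3:5,r4:Mul2,r5:2
c11: CDB Mul1=75; issue MUL r4<-Mul1 | r0:4,r1:3,r2:2,r3:5,r4:Mul1,r5:2
c12: CDB Mul2=2; issue SUB r4<-Add1 | r0:4,r1:3,r2:2,r3:5,r4:Add1,r5:2
c13: issue ADD r5<-Add2 | r0:4,r1:3,r2:2,r3:5,r4:Add1,r5:Add2
c14: issue MUL r1<-Mul2 | r0:4,r1:Mul2,r2:2,r3:5,r4:Add1,r5:Add2
c15: - | r0:4,r1:Mul2,r2:2,r3:5,r4:Add1,r5:Add2
c16: CDB Mul1=20 | r0:4,r1:Mul2,r2:2,r3:5,r4:Add1,r5:Add2
c17: - | r0:4,r1:Mul2,r2:2,r3:5,r4:Add1,r5:Add2
c18: CDB Add1=18 | r0:4,r1:Mul2,r2:2,r3:5,r4:18,r5:Add2
c19: - | r0:4,r1:Mul2,r2:2,r3:5,r4:18,r5:Add2

STATUS = VALUE 18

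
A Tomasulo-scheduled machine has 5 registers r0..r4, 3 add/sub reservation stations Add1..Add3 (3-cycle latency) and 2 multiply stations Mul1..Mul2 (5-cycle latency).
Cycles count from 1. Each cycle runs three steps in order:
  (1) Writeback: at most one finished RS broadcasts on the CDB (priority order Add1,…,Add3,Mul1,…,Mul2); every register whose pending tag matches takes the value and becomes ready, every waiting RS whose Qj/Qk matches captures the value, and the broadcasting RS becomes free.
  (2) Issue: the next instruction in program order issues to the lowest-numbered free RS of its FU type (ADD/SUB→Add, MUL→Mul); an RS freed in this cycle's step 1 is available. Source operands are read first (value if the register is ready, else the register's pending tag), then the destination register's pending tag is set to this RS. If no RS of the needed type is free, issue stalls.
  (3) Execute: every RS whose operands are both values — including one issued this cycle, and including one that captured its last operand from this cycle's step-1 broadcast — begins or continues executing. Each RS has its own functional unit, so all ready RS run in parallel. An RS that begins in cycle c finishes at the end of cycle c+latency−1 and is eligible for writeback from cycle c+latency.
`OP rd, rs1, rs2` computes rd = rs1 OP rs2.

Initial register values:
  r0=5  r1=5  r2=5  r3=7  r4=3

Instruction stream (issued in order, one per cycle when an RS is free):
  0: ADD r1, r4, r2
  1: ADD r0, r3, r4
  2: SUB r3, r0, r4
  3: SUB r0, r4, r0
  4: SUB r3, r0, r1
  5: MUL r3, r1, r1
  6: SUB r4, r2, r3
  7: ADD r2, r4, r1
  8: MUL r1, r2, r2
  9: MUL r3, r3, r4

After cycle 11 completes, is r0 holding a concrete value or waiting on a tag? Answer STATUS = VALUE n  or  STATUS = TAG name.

c1: issue ADD r1<-Add1 | r0:5,r1:Add1,r2:5,r3:7,r4:3
c2: issue ADD r0<-Add2 | r0:Add2,r1:Add1,r2:5,r3:7,r4:3
c3: issue SUB r3<-Add3 | r0:Add2,r1:Add1,r2:5,r3:Add3,r4:3
c4: CDB Add1=8; issue SUB r0<-Add1 | r0:Add1,r1:8,r2:5,r3:Add3,r4:3
c5: CDB Add2=10; issue SUB r3<-Add2 | r0:Add1,r1:8,r2:5,r3:Add2,r4:3
c6: issue MUL r3<-Mul1 | r0:Add1,r1:8,r2:5,r3:Mul1,r4:3
c7: stall | r0:Add1,r1:8,r2:5,r3:Mul1,r4:3
c8: CDB Add1=-7; issue SUB r4<-Add1 | r0:-7,r1:8,r2:5,r3:Mul1,r4:Add1
c9: CDB Add3=7; issue ADD r2<-Add3 | r0:-7,r1:8,r2:Add3,r3:Mul1,r4:Add1
c10: issue MUL r1<-Mul2 | r0:-7,r1:Mul2,r2:Add3,r3:Mul1,r4:Add1
c11: CDB Add2=-15; stall | r0:-7,r1:Mul2,r2:Add3,r3:Mul1,r4:Add1

STATUS = VALUE -7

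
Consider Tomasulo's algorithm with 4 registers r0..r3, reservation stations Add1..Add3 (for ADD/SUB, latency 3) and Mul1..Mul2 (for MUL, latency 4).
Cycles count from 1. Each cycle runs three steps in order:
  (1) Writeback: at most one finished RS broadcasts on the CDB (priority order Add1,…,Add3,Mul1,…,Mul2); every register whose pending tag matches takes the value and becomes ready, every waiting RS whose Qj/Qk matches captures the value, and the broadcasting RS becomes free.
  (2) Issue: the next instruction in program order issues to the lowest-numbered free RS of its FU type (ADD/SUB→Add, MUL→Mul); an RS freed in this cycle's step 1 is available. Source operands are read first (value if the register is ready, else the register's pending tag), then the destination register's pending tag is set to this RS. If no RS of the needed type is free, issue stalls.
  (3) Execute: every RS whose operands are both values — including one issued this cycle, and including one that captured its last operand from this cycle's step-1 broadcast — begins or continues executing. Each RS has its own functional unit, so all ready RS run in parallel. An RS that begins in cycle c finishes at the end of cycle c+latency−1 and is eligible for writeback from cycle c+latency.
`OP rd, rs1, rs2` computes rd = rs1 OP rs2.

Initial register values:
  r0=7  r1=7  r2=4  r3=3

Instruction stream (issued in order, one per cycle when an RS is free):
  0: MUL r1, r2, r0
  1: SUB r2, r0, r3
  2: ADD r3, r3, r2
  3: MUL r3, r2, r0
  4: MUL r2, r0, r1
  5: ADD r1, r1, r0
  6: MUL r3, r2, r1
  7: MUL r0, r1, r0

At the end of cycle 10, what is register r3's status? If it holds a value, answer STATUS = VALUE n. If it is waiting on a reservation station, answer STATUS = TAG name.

c1: issue MUL r1<-Mul1 | r0:7,r1:Mul1,r2:4,r3:3
c2: issue SUB r2<-Add1 | r0:7,r1:Mul1,r2:Add1,r3:3
c3: issue ADD r3<-Add2 | r0:7,r1:Mul1,r2:Add1,r3:Add2
c4: issue MUL r3<-Mul2 | r0:7,r1:Mul1,r2:Add1,r3:Mul2
c5: CDB Add1=4; stall | r0:7,r1:Mul1,r2:4,r3:Mul2
c6: CDB Mul1=28; issue MUL r2<-Mul1 | r0:7,r1:28,r2:Mul1,r3:Mul2
c7: issue ADD r1<-Add1 | r0:7,r1:Add1,r2:Mul1,r3:Mul2
c8: CDB Add2=7; stall | r0:7,r1:Add1,r2:Mul1,r3:Mul2
c9: CDB Mul2=28; issue MUL r3<-Mul2 | r0:7,r1:Add1,r2:Mul1,r3:Mul2
c10: CDB Add1=35; stall | r0:7,r1:35,r2:Mul1,r3:Mul2

STATUS = TAG Mul2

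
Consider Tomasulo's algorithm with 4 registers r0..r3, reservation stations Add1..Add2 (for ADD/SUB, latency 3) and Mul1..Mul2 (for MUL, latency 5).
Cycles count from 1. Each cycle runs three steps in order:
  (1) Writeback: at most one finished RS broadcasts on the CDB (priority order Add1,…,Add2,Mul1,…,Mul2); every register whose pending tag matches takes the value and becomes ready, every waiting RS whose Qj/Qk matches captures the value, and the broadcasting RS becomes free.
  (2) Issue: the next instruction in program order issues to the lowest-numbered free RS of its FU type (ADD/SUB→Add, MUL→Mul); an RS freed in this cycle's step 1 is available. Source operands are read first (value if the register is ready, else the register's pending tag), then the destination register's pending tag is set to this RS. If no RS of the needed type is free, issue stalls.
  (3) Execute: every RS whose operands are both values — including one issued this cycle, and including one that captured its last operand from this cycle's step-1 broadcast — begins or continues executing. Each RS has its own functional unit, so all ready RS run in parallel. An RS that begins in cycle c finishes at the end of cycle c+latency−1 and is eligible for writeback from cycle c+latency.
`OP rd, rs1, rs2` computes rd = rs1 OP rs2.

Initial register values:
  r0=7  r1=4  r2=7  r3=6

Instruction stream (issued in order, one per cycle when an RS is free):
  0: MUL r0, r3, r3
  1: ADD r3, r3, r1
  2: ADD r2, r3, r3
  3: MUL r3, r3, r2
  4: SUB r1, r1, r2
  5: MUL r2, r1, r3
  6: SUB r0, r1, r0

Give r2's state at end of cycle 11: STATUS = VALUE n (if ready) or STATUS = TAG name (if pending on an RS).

cycle 1: issue MUL r0<-Mul1 // r0:Mul1,r1:4,r2:7,r3:6
cycle 2: issue ADD r3<-Add1 // r0:Mul1,r1:4,r2:7,r3:Add1
cycle 3: issue ADD r2<-Add2 // r0:Mul1,r1:4,r2:Add2,r3:Add1
cycle 4: issue MUL r3<-Mul2 // r0:Mul1,r1:4,r2:Add2,r3:Mul2
cycle 5: CDB Add1=10; issue SUB r1<-Add1 // r0:Mul1,r1:Add1,r2:Add2,r3:Mul2
cycle 6: CDB Mul1=36; issue MUL r2<-Mul1 // r0:36,r1:Add1,r2:Mul1,r3:Mul2
cycle 7: stall // r0:36,r1:Add1,r2:Mul1,r3:Mul2
cycle 8: CDB Add2=20; issue SUB r0<-Add2 // r0:Add2,r1:Add1,r2:Mul1,r3:Mul2
cycle 9: - // r0:Add2,r1:Add1,r2:Mul1,r3:Mul2
cycle 10: - // r0:Add2,r1:Add1,r2:Mul1,r3:Mul2
cycle 11: CDB Add1=-16 // r0:Add2,r1:-16,r2:Mul1,r3:Mul2

STATUS = TAG Mul1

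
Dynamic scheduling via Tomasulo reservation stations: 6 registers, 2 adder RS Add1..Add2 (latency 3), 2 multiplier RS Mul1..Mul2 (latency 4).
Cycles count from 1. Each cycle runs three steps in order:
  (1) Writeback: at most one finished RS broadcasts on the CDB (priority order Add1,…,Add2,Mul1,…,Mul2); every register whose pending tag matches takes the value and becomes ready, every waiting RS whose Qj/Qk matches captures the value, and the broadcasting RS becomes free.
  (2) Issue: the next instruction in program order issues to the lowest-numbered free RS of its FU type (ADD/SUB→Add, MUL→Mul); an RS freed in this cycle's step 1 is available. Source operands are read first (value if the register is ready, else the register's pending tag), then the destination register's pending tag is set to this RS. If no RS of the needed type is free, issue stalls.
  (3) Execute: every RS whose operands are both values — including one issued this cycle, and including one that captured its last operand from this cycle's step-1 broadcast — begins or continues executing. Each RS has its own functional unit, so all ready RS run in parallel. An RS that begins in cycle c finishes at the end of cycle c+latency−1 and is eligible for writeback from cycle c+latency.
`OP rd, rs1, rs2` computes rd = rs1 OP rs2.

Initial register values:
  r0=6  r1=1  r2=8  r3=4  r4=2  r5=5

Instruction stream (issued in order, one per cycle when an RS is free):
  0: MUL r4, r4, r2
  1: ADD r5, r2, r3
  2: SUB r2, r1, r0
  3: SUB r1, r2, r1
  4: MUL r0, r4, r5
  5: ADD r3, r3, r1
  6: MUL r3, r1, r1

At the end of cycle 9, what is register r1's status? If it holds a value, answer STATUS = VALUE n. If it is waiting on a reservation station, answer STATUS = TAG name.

STATUS = VALUE -6

  c1: issue MUL r4<-Mul1  regs: r0:6,r1:1,r2:8,r3:4,r4:Mul1,r5:5
  c2: issue ADD r5<-Add1  regs: r0:6,r1:1,r2:8,r3:4,r4:Mul1,r5:Add1
  c3: issue SUB r2<-Add2  regs: r0:6,r1:1,r2:Add2,r3:4,r4:Mul1,r5:Add1
  c4: stall  regs: r0:6,r1:1,r2:Add2,r3:4,r4:Mul1,r5:Add1
  c5: CDB Add1=12; issue SUB r1<-Add1  regs: r0:6,r1:Add1,r2:Add2,r3:4,r4:Mul1,r5:12
  c6: CDB Add2=-5; issue MUL r0<-Mul2  regs: r0:Mul2,r1:Add1,r2:-5,r3:4,r4:Mul1,r5:12
  c7: CDB Mul1=16; issue ADD r3<-Add2  regs: r0:Mul2,r1:Add1,r2:-5,r3:Add2,r4:16,r5:12
  c8: issue MUL r3<-Mul1  regs: r0:Mul2,r1:Add1,r2:-5,r3:Mul1,r4:16,r5:12
  c9: CDB Add1=-6  regs: r0:Mul2,r1:-6,r2:-5,r3:Mul1,r4:16,r5:12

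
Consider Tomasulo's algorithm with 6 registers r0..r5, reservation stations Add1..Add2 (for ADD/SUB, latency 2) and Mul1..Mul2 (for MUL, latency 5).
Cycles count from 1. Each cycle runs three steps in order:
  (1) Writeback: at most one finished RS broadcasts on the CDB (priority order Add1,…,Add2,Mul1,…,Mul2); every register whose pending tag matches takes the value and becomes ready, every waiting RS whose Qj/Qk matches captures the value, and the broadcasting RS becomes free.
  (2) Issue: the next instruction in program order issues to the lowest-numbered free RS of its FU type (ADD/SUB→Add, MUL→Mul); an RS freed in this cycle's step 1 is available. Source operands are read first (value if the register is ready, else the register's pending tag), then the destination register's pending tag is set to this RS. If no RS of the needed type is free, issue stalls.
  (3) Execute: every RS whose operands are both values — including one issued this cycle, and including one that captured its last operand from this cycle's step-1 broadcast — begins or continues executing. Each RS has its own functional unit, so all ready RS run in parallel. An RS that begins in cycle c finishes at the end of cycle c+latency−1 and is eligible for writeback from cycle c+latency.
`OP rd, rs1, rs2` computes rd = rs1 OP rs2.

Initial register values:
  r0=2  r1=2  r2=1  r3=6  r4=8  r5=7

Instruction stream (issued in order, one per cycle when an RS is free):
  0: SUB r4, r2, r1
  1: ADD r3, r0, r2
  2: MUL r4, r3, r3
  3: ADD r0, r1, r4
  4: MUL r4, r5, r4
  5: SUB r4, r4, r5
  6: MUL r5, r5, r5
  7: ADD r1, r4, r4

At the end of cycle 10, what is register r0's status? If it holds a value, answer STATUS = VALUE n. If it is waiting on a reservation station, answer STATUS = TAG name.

  c1: issue SUB r4<-Add1  regs: r0:2,r1:2,r2:1,r3:6,r4:Add1,r5:7
  c2: issue ADD r3<-Add2  regs: r0:2,r1:2,r2:1,r3:Add2,r4:Add1,r5:7
  c3: CDB Add1=-1; issue MUL r4<-Mul1  regs: r0:2,r1:2,r2:1,r3:Add2,r4:Mul1,r5:7
  c4: CDB Add2=3; issue ADD r0<-Add1  regs: r0:Add1,r1:2,r2:1,r3:3,r4:Mul1,r5:7
  c5: issue MUL r4<-Mul2  regs: r0:Add1,r1:2,r2:1,r3:3,r4:Mul2,r5:7
  c6: issue SUB r4<-Add2  regs: r0:Add1,r1:2,r2:1,r3:3,r4:Add2,r5:7
  c7: stall  regs: r0:Add1,r1:2,r2:1,r3:3,r4:Add2,r5:7
  c8: stall  regs: r0:Add1,r1:2,r2:1,r3:3,r4:Add2,r5:7
  c9: CDB Mul1=9; issue MUL r5<-Mul1  regs: r0:Add1,r1:2,r2:1,r3:3,r4:Add2,r5:Mul1
  c10: stall  regs: r0:Add1,r1:2,r2:1,r3:3,r4:Add2,r5:Mul1

STATUS = TAG Add1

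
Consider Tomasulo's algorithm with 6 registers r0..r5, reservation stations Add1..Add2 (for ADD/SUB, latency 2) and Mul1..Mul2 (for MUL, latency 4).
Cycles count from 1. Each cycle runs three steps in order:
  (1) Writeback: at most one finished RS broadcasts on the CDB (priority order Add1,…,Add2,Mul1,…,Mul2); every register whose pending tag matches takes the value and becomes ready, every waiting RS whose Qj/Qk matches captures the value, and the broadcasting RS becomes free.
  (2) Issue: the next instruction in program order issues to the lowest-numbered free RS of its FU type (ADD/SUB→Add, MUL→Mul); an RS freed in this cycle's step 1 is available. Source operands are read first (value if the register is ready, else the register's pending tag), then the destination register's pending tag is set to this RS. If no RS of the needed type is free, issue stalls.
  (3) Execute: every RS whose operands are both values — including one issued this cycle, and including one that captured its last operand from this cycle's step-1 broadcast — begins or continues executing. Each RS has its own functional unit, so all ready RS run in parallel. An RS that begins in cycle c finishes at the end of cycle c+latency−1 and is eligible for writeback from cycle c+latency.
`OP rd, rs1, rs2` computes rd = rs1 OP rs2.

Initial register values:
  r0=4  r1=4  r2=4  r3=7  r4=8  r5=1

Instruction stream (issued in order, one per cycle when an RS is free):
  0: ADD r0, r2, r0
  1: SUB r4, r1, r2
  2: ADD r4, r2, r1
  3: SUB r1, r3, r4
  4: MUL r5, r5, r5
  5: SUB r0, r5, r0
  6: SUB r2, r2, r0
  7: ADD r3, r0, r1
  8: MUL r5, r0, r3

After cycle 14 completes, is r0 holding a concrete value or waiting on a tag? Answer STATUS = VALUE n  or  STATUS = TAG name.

STATUS = VALUE -7

  c1: issue ADD r0<-Add1  regs: r0:Add1,r1:4,r2:4,r3:7,r4:8,r5:1
  c2: issue SUB r4<-Add2  regs: r0:Add1,r1:4,r2:4,r3:7,r4:Add2,r5:1
  c3: CDB Add1=8; issue ADD r4<-Add1  regs: r0:8,r1:4,r2:4,r3:7,r4:Add1,r5:1
  c4: CDB Add2=0; issue SUB r1<-Add2  regs: r0:8,r1:Add2,r2:4,r3:7,r4:Add1,r5:1
  c5: CDB Add1=8; issue MUL r5<-Mul1  regs: r0:8,r1:Add2,r2:4,r3:7,r4:8,r5:Mul1
  c6: issue SUB r0<-Add1  regs: r0:Add1,r1:Add2,r2:4,r3:7,r4:8,r5:Mul1
  c7: CDB Add2=-1; issue SUB r2<-Add2  regs: r0:Add1,r1:-1,r2:Add2,r3:7,r4:8,r5:Mul1
  c8: stall  regs: r0:Add1,r1:-1,r2:Add2,r3:7,r4:8,r5:Mul1
  c9: CDB Mul1=1; stall  regs: r0:Add1,r1:-1,r2:Add2,r3:7,r4:8,r5:1
  c10: stall  regs: r0:Add1,r1:-1,r2:Add2,r3:7,r4:8,r5:1
  c11: CDB Add1=-7; issue ADD r3<-Add1  regs: r0:-7,r1:-1,r2:Add2,r3:Add1,r4:8,r5:1
  c12: issue MUL r5<-Mul1  regs: r0:-7,r1:-1,r2:Add2,r3:Add1,r4:8,r5:Mul1
  c13: CDB Add1=-8  regs: r0:-7,r1:-1,r2:Add2,r3:-8,r4:8,r5:Mul1
  c14: CDB Add2=11  regs: r0:-7,r1:-1,r2:11,r3:-8,r4:8,r5:Mul1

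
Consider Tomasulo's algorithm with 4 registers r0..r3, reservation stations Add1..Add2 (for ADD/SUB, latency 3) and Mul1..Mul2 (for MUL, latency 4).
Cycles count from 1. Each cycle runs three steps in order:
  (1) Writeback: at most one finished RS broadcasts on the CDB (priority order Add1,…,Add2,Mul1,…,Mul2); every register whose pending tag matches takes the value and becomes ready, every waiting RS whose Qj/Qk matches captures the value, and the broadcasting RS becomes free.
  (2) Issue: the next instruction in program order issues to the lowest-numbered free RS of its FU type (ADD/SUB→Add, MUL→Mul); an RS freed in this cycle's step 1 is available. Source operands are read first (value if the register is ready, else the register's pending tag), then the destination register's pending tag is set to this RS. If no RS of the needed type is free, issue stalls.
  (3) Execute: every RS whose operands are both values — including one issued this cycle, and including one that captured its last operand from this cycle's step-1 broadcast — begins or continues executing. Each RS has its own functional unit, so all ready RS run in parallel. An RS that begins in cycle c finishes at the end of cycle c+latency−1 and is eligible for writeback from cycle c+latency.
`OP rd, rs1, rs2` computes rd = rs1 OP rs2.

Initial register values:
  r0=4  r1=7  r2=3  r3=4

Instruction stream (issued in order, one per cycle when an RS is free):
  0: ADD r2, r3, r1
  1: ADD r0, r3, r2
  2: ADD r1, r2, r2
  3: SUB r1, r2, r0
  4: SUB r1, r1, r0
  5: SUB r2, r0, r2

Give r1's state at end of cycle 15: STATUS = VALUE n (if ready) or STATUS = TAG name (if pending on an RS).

STATUS = VALUE -19

cycle 1: issue ADD r2<-Add1 // r0:4,r1:7,r2:Add1,r3:4
cycle 2: issue ADD r0<-Add2 // r0:Add2,r1:7,r2:Add1,r3:4
cycle 3: stall // r0:Add2,r1:7,r2:Add1,r3:4
cycle 4: CDB Add1=11; issue ADD r1<-Add1 // r0:Add2,r1:Add1,r2:11,r3:4
cycle 5: stall // r0:Add2,r1:Add1,r2:11,r3:4
cycle 6: stall // r0:Add2,r1:Add1,r2:11,r3:4
cycle 7: CDB Add1=22; issue SUB r1<-Add1 // r0:Add2,r1:Add1,r2:11,r3:4
cycle 8: CDB Add2=15; issue SUB r1<-Add2 // r0:15,r1:Add2,r2:11,r3:4
cycle 9: stall // r0:15,r1:Add2,r2:11,r3:4
cycle 10: stall // r0:15,r1:Add2,r2:11,r3:4
cycle 11: CDB Add1=-4; issue SUB r2<-Add1 // r0:15,r1:Add2,r2:Add1,r3:4
cycle 12: - // r0:15,r1:Add2,r2:Add1,r3:4
cycle 13: - // r0:15,r1:Add2,r2:Add1,r3:4
cycle 14: CDB Add1=4 // r0:15,r1:Add2,r2:4,r3:4
cycle 15: CDB Add2=-19 // r0:15,r1:-19,r2:4,r3:4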